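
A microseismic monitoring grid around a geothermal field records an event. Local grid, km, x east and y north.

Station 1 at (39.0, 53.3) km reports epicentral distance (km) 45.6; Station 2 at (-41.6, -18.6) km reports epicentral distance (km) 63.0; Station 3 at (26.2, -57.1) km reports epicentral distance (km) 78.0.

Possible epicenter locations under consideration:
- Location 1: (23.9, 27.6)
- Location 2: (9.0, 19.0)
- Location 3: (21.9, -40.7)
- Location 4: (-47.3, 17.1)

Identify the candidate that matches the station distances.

For each candidate, compare |candidate − station| to the reported distance:
Location 1: residuals Station 1 15.8, Station 2 17.2, Station 3 6.7 → max 17.2 km
Location 2: residuals Station 1 0.0, Station 2 0.0, Station 3 0.0 → max 0.0 km
Location 3: residuals Station 1 49.9, Station 2 4.2, Station 3 61.0 → max 61.0 km
Location 4: residuals Station 1 48.0, Station 2 26.8, Station 3 26.4 → max 48.0 km
Only Location 2 has all residuals ≈ 0.

Location 2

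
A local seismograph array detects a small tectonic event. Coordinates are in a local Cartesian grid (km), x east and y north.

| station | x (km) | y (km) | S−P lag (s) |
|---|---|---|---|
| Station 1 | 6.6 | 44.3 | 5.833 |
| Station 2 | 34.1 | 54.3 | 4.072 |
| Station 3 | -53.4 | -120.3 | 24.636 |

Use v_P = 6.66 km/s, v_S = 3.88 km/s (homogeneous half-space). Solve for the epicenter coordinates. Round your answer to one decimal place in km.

32.2 km east, 92.1 km north

Distance from S−P lag: d = Δt · v_P v_S / (v_P − v_S) = Δt · (6.66·3.88)/(6.66−3.88) ≈ 9.2953·Δt.
So d_Station 1 = 54.22, d_Station 2 = 37.85, d_Station 3 = 229.00 km.
Circle about each station: (x − 6.6)² + (y − 44.3)² = 54.22²; (x − 34.1)² + (y − 54.3)² = 37.85²; (x + 53.4)² + (y + 120.3)² = 229.00².
Subtracting the Station 1 equation from the Station 2 and Station 3 equations removes the quadratic terms:
55.0 x + 20.0 y = 3612.44
-120.0 x − 329.2 y = -34183.59
Solving the 2×2 system: x ≈ 32.2, y ≈ 92.1 km.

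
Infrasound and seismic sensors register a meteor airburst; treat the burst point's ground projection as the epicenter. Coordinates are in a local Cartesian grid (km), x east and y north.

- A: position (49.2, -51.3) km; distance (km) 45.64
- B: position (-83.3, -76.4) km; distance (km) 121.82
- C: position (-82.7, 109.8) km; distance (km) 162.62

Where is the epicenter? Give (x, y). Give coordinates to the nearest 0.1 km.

Circle about each station: (x − 49.2)² + (y + 51.3)² = 45.64²; (x + 83.3)² + (y + 76.4)² = 121.82²; (x + 82.7)² + (y − 109.8)² = 162.62².
Subtracting the A equation from the B and C equations removes the quadratic terms:
-265.0 x − 50.2 y = -5033.58
-263.8 x + 322.2 y = -10519.25
Solving the 2×2 system: x ≈ 21.8, y ≈ -14.8 km.
Check against A (with the unrounded x, y): √((x − 49.2)²+(y + 51.3)²) = 45.64 ≈ 45.64 km. ✓

21.8 km east, -14.8 km north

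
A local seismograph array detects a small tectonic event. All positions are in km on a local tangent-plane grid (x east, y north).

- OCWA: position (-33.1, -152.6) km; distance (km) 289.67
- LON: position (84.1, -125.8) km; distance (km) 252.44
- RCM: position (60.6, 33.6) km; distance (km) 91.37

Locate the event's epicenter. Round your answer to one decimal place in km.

x ≈ 51.3 km, y ≈ 124.5 km

Circle about each station: (x + 33.1)² + (y + 152.6)² = 289.67²; (x − 84.1)² + (y + 125.8)² = 252.44²; (x − 60.6)² + (y − 33.6)² = 91.37².
Subtracting the OCWA equation from the LON and RCM equations removes the quadratic terms:
234.4 x + 53.6 y = 18698.84
187.4 x + 372.4 y = 55979.18
Solving the 2×2 system: x ≈ 51.3, y ≈ 124.5 km.
Check against OCWA (with the unrounded x, y): √((x + 33.1)²+(y + 152.6)²) = 289.67 ≈ 289.67 km. ✓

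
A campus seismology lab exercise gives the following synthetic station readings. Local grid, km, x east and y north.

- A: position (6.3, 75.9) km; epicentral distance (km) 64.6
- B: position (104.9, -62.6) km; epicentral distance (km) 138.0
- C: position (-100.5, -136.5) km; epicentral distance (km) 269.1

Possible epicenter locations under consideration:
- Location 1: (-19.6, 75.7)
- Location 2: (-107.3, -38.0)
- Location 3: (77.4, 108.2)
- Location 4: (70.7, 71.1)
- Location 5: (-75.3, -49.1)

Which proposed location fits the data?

Location 4

For each candidate, compare |candidate − station| to the reported distance:
Location 1: residuals A 38.7, B 48.1, C 42.0 → max 48.1 km
Location 2: residuals A 96.3, B 75.6, C 170.4 → max 170.4 km
Location 3: residuals A 13.5, B 35.0, C 33.4 → max 35.0 km
Location 4: residuals A 0.0, B 0.0, C 0.0 → max 0.0 km
Location 5: residuals A 84.7, B 42.7, C 178.1 → max 178.1 km
Only Location 4 has all residuals ≈ 0.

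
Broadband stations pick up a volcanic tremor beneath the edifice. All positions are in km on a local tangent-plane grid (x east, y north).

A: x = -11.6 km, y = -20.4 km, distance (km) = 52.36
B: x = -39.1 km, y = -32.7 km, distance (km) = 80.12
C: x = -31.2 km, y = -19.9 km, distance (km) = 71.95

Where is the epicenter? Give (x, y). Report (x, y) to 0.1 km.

Circle about each station: (x + 11.6)² + (y + 20.4)² = 52.36²; (x + 39.1)² + (y + 32.7)² = 80.12²; (x + 31.2)² + (y + 19.9)² = 71.95².
Subtracting the A equation from the B and C equations removes the quadratic terms:
-55.0 x − 24.6 y = -1630.26
-39.2 x + 1.0 y = -1616.50
Solving the 2×2 system: x ≈ 40.6, y ≈ -24.5 km.

x ≈ 40.6 km, y ≈ -24.5 km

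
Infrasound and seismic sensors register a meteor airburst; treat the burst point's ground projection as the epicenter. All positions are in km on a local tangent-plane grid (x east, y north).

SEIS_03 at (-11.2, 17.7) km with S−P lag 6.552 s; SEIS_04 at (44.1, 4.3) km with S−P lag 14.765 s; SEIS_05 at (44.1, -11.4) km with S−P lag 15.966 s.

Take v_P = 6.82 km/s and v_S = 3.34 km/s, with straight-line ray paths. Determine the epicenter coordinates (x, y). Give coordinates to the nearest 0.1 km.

Distance from S−P lag: d = Δt · v_P v_S / (v_P − v_S) = Δt · (6.82·3.34)/(6.82−3.34) ≈ 6.5456·Δt.
So d_SEIS_03 = 42.89, d_SEIS_04 = 96.65, d_SEIS_05 = 104.51 km.
Circle about each station: (x + 11.2)² + (y − 17.7)² = 42.89²; (x − 44.1)² + (y − 4.3)² = 96.65²; (x − 44.1)² + (y + 11.4)² = 104.51².
Subtracting the SEIS_03 equation from the SEIS_04 and SEIS_05 equations removes the quadratic terms:
110.6 x − 26.8 y = -5977.10
110.6 x − 58.2 y = -7446.75
Solving the 2×2 system: x ≈ -42.7, y ≈ 46.8 km.

x ≈ -42.7 km, y ≈ 46.8 km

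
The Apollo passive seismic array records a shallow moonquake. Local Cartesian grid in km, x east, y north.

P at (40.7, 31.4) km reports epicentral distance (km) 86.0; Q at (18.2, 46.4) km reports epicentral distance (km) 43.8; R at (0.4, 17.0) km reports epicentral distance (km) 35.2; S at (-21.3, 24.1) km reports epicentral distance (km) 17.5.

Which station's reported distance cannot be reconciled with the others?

Solve using three stations at a time. Using Q, R, S (subtract circle equations pairwise → linear system) gives (x, y) ≈ (-25.2, 41.1).
Distances from that point to each station vs reported:
  P: calculated 66.6 vs reported 86.0 → residual 19.4 km
  Q: calculated 43.8 vs reported 43.8 → residual 0.0 km
  R: calculated 35.2 vs reported 35.2 → residual 0.0 km
  S: calculated 17.4 vs reported 17.5 → residual 0.1 km
Q, R, S are mutually consistent (residuals ≈ 0); P is off by 19.4 km.

P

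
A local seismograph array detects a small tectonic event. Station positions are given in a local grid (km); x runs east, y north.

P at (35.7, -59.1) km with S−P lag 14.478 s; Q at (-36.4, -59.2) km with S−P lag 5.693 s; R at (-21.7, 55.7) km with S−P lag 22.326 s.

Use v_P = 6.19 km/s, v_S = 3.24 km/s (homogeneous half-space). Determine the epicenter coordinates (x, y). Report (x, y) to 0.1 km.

Distance from S−P lag: d = Δt · v_P v_S / (v_P − v_S) = Δt · (6.19·3.24)/(6.19−3.24) ≈ 6.7985·Δt.
So d_P = 98.43, d_Q = 38.70, d_R = 151.78 km.
Circle about each station: (x − 35.7)² + (y + 59.1)² = 98.43²; (x + 36.4)² + (y + 59.2)² = 38.70²; (x + 21.7)² + (y − 55.7)² = 151.78².
Subtracting the P equation from the Q and R equations removes the quadratic terms:
-144.2 x − 0.2 y = 8253.07
-114.8 x + 229.6 y = -14542.62
Solving the 2×2 system: x ≈ -57.1, y ≈ -91.9 km.

(-57.1, -91.9)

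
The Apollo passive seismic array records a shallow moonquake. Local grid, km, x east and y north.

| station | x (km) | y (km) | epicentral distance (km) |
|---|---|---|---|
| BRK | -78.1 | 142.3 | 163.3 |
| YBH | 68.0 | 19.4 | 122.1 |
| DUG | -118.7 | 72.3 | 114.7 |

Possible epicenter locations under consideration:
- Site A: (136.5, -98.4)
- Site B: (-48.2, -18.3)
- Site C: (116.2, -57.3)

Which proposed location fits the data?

Site B

For each candidate, compare |candidate − station| to the reported distance:
Site A: residuals BRK 159.2, YBH 14.2, DUG 192.3 → max 192.3 km
Site B: residuals BRK 0.1, YBH 0.1, DUG 0.1 → max 0.1 km
Site C: residuals BRK 115.3, YBH 31.5, DUG 153.6 → max 153.6 km
Only Site B has all residuals ≈ 0.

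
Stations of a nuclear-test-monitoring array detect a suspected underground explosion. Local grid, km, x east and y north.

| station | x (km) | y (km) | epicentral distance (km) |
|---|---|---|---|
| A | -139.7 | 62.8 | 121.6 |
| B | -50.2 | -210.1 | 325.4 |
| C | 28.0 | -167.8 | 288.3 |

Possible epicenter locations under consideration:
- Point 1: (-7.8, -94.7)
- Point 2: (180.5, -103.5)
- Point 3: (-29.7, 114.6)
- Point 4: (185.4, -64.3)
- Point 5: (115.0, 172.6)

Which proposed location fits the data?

Point 3

For each candidate, compare |candidate − station| to the reported distance:
Point 1: residuals A 83.8, B 202.5, C 206.9 → max 206.9 km
Point 2: residuals A 239.2, B 71.3, C 122.8 → max 239.2 km
Point 3: residuals A 0.0, B 0.1, C 0.1 → max 0.1 km
Point 4: residuals A 227.5, B 48.3, C 99.9 → max 227.5 km
Point 5: residuals A 155.8, B 91.4, C 63.0 → max 155.8 km
Only Point 3 has all residuals ≈ 0.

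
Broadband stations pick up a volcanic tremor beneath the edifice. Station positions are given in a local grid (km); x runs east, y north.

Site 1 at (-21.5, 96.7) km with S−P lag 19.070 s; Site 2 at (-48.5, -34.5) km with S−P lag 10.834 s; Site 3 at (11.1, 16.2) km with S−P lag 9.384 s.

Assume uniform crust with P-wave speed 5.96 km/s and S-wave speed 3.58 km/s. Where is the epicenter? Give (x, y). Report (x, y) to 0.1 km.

Distance from S−P lag: d = Δt · v_P v_S / (v_P − v_S) = Δt · (5.96·3.58)/(5.96−3.58) ≈ 8.9650·Δt.
So d_Site 1 = 170.96, d_Site 2 = 97.13, d_Site 3 = 84.13 km.
Circle about each station: (x + 21.5)² + (y − 96.7)² = 170.96²; (x + 48.5)² + (y + 34.5)² = 97.13²; (x − 11.1)² + (y − 16.2)² = 84.13².
Subtracting pairs of circle equations eliminates x²+y² and gives linear equations (the radical axes):
-54.0 x − 262.4 y = 13522.44
65.2 x − 161.0 y = 12721.97
Solving the 2×2 system: x ≈ 45.0, y ≈ -60.8 km.

x ≈ 45.0 km, y ≈ -60.8 km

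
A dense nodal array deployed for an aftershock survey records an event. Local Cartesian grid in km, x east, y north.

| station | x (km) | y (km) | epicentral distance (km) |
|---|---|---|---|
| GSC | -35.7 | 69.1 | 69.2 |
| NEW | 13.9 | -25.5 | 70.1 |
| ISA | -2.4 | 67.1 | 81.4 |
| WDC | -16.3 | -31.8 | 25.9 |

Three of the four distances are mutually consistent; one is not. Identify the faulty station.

WDC

Solve using three stations at a time. Using GSC, NEW, ISA (subtract circle equations pairwise → linear system) gives (x, y) ≈ (-50.6, 1.6).
Distances from that point to each station vs reported:
  GSC: calculated 69.1 vs reported 69.2 → residual 0.1 km
  NEW: calculated 70.0 vs reported 70.1 → residual 0.1 km
  ISA: calculated 81.3 vs reported 81.4 → residual 0.1 km
  WDC: calculated 47.9 vs reported 25.9 → residual 22.0 km
GSC, NEW, ISA are mutually consistent (residuals ≈ 0); WDC is off by 22.0 km.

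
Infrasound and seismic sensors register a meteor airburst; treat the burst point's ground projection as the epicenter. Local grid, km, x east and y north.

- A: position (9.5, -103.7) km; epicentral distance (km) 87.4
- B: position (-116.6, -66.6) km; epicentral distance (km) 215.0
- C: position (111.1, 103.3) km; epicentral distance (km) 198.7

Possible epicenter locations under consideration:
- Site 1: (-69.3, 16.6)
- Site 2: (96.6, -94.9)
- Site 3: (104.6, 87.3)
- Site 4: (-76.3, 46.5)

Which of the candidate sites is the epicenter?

For each candidate, compare |candidate − station| to the reported distance:
Site 1: residuals A 56.4, B 119.3, C 1.5 → max 119.3 km
Site 2: residuals A 0.1, B 0.1, C 0.0 → max 0.1 km
Site 3: residuals A 126.0, B 54.5, C 181.4 → max 181.4 km
Site 4: residuals A 85.6, B 94.9, C 2.9 → max 94.9 km
Only Site 2 has all residuals ≈ 0.

Site 2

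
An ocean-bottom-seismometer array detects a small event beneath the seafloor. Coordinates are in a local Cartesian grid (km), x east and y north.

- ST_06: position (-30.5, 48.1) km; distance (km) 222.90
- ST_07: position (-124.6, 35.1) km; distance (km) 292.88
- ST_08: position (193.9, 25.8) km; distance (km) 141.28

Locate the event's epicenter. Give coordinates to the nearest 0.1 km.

Circle about each station: (x + 30.5)² + (y − 48.1)² = 222.90²; (x + 124.6)² + (y − 35.1)² = 292.88²; (x − 193.9)² + (y − 25.8)² = 141.28².
Subtracting the ST_06 equation from the ST_07 and ST_08 equations removes the quadratic terms:
-188.2 x − 26.0 y = -22580.97
448.8 x − 44.6 y = 64743.36
Solving the 2×2 system: x ≈ 134.1, y ≈ -102.2 km.

134.1 km east, -102.2 km north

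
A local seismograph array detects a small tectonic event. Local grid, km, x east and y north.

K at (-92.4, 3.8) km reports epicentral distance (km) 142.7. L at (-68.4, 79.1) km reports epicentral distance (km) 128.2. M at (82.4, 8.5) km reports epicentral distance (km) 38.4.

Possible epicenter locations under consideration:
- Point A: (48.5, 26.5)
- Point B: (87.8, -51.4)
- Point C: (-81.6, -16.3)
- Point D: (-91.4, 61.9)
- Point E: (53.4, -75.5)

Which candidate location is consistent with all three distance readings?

For each candidate, compare |candidate − station| to the reported distance:
Point A: residuals K 0.0, L 0.0, M 0.0 → max 0.0 km
Point B: residuals K 45.8, L 75.3, M 21.7 → max 75.3 km
Point C: residuals K 119.9, L 31.9, M 127.5 → max 127.5 km
Point D: residuals K 84.6, L 99.5, M 143.4 → max 143.4 km
Point E: residuals K 23.3, L 68.6, M 50.5 → max 68.6 km
Only Point A has all residuals ≈ 0.

Point A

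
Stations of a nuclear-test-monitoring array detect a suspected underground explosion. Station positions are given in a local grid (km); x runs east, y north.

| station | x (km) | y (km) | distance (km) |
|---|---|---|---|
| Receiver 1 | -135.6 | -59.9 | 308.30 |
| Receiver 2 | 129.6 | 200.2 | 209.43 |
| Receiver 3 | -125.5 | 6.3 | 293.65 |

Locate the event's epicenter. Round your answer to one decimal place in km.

Circle about each station: (x + 135.6)² + (y + 59.9)² = 308.30²; (x − 129.6)² + (y − 200.2)² = 209.43²; (x + 125.5)² + (y − 6.3)² = 293.65².
Subtracting the Receiver 1 equation from the Receiver 2 and Receiver 3 equations removes the quadratic terms:
530.4 x + 520.2 y = 86088.80
20.2 x + 132.4 y = 2633.14
Solving the 2×2 system: x ≈ 167.9, y ≈ -5.7 km.

x ≈ 167.9 km, y ≈ -5.7 km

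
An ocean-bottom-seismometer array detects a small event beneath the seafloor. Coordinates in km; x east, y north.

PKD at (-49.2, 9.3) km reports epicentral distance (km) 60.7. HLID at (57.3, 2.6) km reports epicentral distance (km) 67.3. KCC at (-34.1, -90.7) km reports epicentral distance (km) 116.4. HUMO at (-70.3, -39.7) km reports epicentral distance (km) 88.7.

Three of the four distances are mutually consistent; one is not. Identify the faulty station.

PKD

Solve using three stations at a time. Using HLID, KCC, HUMO (subtract circle equations pairwise → linear system) gives (x, y) ≈ (-7.0, 22.6).
Distances from that point to each station vs reported:
  PKD: calculated 44.2 vs reported 60.7 → residual 16.5 km
  HLID: calculated 67.4 vs reported 67.3 → residual 0.1 km
  KCC: calculated 116.4 vs reported 116.4 → residual 0.0 km
  HUMO: calculated 88.7 vs reported 88.7 → residual 0.0 km
HLID, KCC, HUMO are mutually consistent (residuals ≈ 0); PKD is off by 16.5 km.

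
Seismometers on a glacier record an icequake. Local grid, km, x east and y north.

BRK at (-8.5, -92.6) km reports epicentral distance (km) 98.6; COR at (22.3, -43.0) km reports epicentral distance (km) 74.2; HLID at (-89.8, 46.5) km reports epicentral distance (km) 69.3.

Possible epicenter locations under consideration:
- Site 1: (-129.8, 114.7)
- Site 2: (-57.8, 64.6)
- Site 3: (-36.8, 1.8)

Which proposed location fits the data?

Site 3

For each candidate, compare |candidate − station| to the reported distance:
Site 1: residuals BRK 141.6, COR 144.9, HLID 9.8 → max 144.9 km
Site 2: residuals BRK 66.1, COR 59.9, HLID 32.5 → max 66.1 km
Site 3: residuals BRK 0.0, COR 0.0, HLID 0.0 → max 0.0 km
Only Site 3 has all residuals ≈ 0.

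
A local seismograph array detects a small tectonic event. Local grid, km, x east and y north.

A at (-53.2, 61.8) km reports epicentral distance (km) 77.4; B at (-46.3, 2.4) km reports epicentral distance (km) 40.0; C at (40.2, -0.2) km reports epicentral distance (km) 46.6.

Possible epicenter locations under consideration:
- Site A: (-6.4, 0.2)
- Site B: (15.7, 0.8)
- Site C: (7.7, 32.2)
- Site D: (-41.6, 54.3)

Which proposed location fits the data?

For each candidate, compare |candidate − station| to the reported distance:
Site A: residuals A 0.0, B 0.0, C 0.0 → max 0.0 km
Site B: residuals A 14.6, B 22.0, C 22.1 → max 22.1 km
Site C: residuals A 9.7, B 21.7, C 0.7 → max 21.7 km
Site D: residuals A 63.6, B 12.1, C 51.7 → max 63.6 km
Only Site A has all residuals ≈ 0.

Site A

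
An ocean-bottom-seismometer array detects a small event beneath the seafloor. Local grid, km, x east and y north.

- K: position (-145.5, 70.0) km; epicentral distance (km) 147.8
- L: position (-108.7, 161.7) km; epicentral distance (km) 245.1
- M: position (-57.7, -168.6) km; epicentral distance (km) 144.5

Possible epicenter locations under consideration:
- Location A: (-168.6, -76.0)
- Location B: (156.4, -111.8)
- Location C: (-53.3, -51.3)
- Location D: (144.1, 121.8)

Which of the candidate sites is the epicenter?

Location A

For each candidate, compare |candidate − station| to the reported distance:
Location A: residuals K 0.0, L 0.0, M 0.0 → max 0.0 km
Location B: residuals K 204.6, L 135.8, M 77.0 → max 204.6 km
Location C: residuals K 4.6, L 25.0, M 27.1 → max 27.1 km
Location D: residuals K 146.4, L 10.8, M 209.1 → max 209.1 km
Only Location A has all residuals ≈ 0.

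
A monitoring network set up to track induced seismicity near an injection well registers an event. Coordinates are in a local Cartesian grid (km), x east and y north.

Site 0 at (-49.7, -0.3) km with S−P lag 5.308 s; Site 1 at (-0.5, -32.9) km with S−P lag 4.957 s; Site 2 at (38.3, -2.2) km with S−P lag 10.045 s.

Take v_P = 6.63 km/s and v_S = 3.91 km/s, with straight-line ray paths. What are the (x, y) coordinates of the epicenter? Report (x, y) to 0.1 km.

Distance from S−P lag: d = Δt · v_P v_S / (v_P − v_S) = Δt · (6.63·3.91)/(6.63−3.91) ≈ 9.5306·Δt.
So d_Site 0 = 50.59, d_Site 1 = 47.24, d_Site 2 = 95.74 km.
Circle about each station: (x + 49.7)² + (y + 0.3)² = 50.59²; (x + 0.5)² + (y + 32.9)² = 47.24²; (x − 38.3)² + (y + 2.2)² = 95.74².
Subtracting pairs of circle equations eliminates x²+y² and gives linear equations (the radical axes):
98.4 x − 65.2 y = -1059.79
176.0 x − 3.8 y = -7605.25
Solving the 2×2 system: x ≈ -44.3, y ≈ -50.6 km.
Check against Site 0 (with the unrounded x, y): √((x + 49.7)²+(y + 0.3)²) = 50.60 ≈ 50.59 km. ✓

-44.3 km east, -50.6 km north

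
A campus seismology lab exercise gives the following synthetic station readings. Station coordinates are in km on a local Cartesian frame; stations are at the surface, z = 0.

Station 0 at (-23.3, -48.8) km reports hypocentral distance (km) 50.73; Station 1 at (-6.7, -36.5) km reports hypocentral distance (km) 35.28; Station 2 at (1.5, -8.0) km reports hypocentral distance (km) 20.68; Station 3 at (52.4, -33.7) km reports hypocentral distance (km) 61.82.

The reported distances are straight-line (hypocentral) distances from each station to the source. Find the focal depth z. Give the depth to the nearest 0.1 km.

z ≈ 20.6 km

Each station gives a sphere (x−x_i)² + (y−y_i)² + z² = d_i² (stations at z=0).
Subtracting the Station 0 sphere from Station 1 and Station 2: z² cancels, leaving linear equations in x and y:
33.2 x + 24.6 y = -218.34
49.6 x + 81.6 y = -712.21
Solving: x ≈ -0.199, y ≈ -8.607 km (keep extra digits for the depth step; rounded: -0.2, -8.6).
Then from the Station 0 sphere: z² = 50.73² − (x + 23.3)² − (y + 48.8)² with x = -0.199, y = -8.607, so z ≈ 20.601 ≈ 20.6 km.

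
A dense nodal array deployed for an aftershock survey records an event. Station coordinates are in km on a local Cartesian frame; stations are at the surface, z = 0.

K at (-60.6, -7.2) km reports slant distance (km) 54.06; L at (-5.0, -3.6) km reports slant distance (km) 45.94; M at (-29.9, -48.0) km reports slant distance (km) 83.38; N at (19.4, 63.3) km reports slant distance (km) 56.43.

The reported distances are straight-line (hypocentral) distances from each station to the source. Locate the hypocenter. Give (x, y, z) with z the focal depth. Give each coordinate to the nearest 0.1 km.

Each station gives a sphere (x−x_i)² + (y−y_i)² + z² = d_i² (stations at z=0).
Subtracting the K sphere from L and M: z² cancels, leaving linear equations in x and y:
111.2 x + 7.2 y = -2874.24
61.4 x − 81.6 y = -4555.93
Solving: x ≈ -28.094, y ≈ 34.693 km (keep extra digits for the depth step; rounded: -28.1, 34.7).
Then from the K sphere: z² = 54.06² − (x + 60.6)² − (y + 7.2)² with x = -28.094, y = 34.693, so z ≈ 10.527 ≈ 10.5 km.
Check against N (with the unrounded solution): distance 56.43 ≈ 56.43 km. ✓

x ≈ -28.1 km, y ≈ 34.7 km, depth ≈ 10.5 km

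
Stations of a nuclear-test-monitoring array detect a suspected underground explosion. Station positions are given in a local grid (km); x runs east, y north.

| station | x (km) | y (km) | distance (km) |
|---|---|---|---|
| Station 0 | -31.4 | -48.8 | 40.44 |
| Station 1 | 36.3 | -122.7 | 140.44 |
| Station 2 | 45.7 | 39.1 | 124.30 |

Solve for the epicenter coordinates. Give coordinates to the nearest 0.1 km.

-62.2 km east, -22.6 km north

Circle about each station: (x + 31.4)² + (y + 48.8)² = 40.44²; (x − 36.3)² + (y + 122.7)² = 140.44²; (x − 45.7)² + (y − 39.1)² = 124.30².
Subtracting the Station 0 equation from the Station 1 and Station 2 equations removes the quadratic terms:
135.4 x − 147.8 y = -5082.42
154.2 x + 175.8 y = -13565.20
Solving the 2×2 system: x ≈ -62.2, y ≈ -22.6 km.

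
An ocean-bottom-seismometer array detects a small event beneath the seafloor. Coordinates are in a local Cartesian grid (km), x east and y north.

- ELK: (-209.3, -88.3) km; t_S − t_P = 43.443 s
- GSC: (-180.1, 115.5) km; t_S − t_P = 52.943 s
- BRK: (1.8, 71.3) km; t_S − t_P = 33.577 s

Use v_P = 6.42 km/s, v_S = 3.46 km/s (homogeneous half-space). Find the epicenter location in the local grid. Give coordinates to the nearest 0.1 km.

Distance from S−P lag: d = Δt · v_P v_S / (v_P − v_S) = Δt · (6.42·3.46)/(6.42−3.46) ≈ 7.5045·Δt.
So d_ELK = 326.02, d_GSC = 397.31, d_BRK = 251.98 km.
Circle about each station: (x + 209.3)² + (y + 88.3)² = 326.02²; (x + 180.1)² + (y − 115.5)² = 397.31²; (x − 1.8)² + (y − 71.3)² = 251.98².
Subtracting the ELK equation from the GSC and BRK equations removes the quadratic terms:
58.4 x + 407.6 y = -57393.32
422.2 x + 319.2 y = -3721.33
Solving the 2×2 system: x ≈ 109.5, y ≈ -156.5 km.

x ≈ 109.5 km, y ≈ -156.5 km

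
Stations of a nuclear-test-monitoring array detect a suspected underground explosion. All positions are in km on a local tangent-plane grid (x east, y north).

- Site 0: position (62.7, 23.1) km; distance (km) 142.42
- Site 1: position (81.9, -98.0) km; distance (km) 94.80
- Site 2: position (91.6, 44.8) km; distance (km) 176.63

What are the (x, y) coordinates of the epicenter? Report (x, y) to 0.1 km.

Circle about each station: (x − 62.7)² + (y − 23.1)² = 142.42²; (x − 81.9)² + (y + 98.0)² = 94.80²; (x − 91.6)² + (y − 44.8)² = 176.63².
Subtracting the Site 0 equation from the Site 1 and Site 2 equations removes the quadratic terms:
38.4 x − 242.2 y = 23143.13
57.8 x + 43.4 y = -4982.00
Solving the 2×2 system: x ≈ -12.9, y ≈ -97.6 km.

(-12.9, -97.6)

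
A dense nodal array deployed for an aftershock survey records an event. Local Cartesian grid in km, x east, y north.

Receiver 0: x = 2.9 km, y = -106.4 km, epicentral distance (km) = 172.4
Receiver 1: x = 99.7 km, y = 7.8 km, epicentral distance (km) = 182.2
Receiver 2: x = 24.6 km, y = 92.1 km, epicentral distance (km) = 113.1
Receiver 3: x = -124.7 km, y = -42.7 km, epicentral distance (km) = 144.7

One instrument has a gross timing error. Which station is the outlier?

Receiver 3

Solve using three stations at a time. Using Receiver 0, Receiver 1, Receiver 2 (subtract circle equations pairwise → linear system) gives (x, y) ≈ (-78.6, 45.6).
Distances from that point to each station vs reported:
  Receiver 0: calculated 172.5 vs reported 172.4 → residual 0.1 km
  Receiver 1: calculated 182.3 vs reported 182.2 → residual 0.1 km
  Receiver 2: calculated 113.2 vs reported 113.1 → residual 0.1 km
  Receiver 3: calculated 99.6 vs reported 144.7 → residual 45.1 km
Receiver 0, Receiver 1, Receiver 2 are mutually consistent (residuals ≈ 0); Receiver 3 is off by 45.1 km.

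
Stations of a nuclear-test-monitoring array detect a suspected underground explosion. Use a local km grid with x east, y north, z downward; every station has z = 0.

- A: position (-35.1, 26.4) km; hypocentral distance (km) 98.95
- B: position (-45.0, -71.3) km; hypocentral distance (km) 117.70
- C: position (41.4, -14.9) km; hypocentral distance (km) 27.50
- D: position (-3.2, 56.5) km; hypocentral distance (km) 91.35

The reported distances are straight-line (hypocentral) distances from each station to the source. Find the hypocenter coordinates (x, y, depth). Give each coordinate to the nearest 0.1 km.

x ≈ 53.1 km, y ≈ -11.1 km, depth ≈ 24.6 km

Each station gives a sphere (x−x_i)² + (y−y_i)² + z² = d_i² (stations at z=0).
Subtracting the A sphere from B and C: z² cancels, leaving linear equations in x and y:
-19.8 x − 195.4 y = 1117.53
153.0 x − 82.6 y = 9041.85
Solving: x ≈ 53.104, y ≈ -11.100 km (keep extra digits for the depth step; rounded: 53.1, -11.1).
Then from the A sphere: z² = 98.95² − (x + 35.1)² − (y − 26.4)² with x = 53.104, y = -11.100, so z ≈ 24.595 ≈ 24.6 km.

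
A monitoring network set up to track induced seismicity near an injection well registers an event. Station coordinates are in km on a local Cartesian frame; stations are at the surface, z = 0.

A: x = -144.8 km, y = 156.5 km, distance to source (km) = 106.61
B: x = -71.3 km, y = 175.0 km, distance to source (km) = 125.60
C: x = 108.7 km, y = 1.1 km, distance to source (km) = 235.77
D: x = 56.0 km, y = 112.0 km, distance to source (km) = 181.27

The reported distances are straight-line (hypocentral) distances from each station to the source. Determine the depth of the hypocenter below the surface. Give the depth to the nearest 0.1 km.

z ≈ 46.9 km

Each station gives a sphere (x−x_i)² + (y−y_i)² + z² = d_i² (stations at z=0).
Subtracting the A sphere from B and C: z² cancels, leaving linear equations in x and y:
147.0 x + 37.0 y = -14160.27
507.0 x − 310.8 y = -77864.19
Solving: x ≈ -112.993, y ≈ 66.206 km (keep extra digits for the depth step; rounded: -113.0, 66.2).
Then from the A sphere: z² = 106.61² − (x + 144.8)² − (y − 156.5)² with x = -112.993, y = 66.206, so z ≈ 46.915 ≈ 46.9 km.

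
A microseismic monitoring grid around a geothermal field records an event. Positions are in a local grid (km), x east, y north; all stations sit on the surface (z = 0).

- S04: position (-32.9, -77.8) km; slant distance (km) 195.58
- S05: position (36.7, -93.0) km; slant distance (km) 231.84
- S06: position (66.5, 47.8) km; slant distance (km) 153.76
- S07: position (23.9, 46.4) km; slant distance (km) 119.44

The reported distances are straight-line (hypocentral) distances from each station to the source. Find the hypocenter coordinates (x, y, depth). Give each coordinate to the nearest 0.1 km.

(-66.9, 109.4, 45.3)

Each station gives a sphere (x−x_i)² + (y−y_i)² + z² = d_i² (stations at z=0).
Subtracting the S04 sphere from S05 and S06: z² cancels, leaving linear equations in x and y:
139.2 x − 30.4 y = -12637.61
198.8 x + 251.2 y = 14181.24
Solving: x ≈ -66.896, y ≈ 109.396 km (keep extra digits for the depth step; rounded: -66.9, 109.4).
Then from the S04 sphere: z² = 195.58² − (x + 32.9)² − (y + 77.8)² with x = -66.896, y = 109.396, so z ≈ 45.315 ≈ 45.3 km.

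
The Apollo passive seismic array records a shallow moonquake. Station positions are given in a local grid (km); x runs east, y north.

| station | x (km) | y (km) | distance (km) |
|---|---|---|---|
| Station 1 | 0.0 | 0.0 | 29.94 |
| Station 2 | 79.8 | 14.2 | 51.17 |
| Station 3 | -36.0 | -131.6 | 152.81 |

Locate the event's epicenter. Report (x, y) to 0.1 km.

Circle about each station: x² + y² = 29.94²; (x − 79.8)² + (y − 14.2)² = 51.17²; (x + 36.0)² + (y + 131.6)² = 152.81².
Subtracting pairs of circle equations eliminates x²+y² and gives linear equations (the radical axes):
159.6 x + 28.4 y = 4847.71
-72.0 x − 263.2 y = -3839.93
Solving the 2×2 system: x ≈ 29.2, y ≈ 6.6 km.

29.2 km east, 6.6 km north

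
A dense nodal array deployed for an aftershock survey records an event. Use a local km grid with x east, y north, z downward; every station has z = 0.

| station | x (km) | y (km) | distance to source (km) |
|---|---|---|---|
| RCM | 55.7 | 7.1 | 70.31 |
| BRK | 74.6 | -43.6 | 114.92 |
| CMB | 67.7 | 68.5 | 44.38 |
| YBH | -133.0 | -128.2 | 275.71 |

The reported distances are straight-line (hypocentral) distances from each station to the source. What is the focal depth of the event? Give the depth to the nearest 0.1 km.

Each station gives a sphere (x−x_i)² + (y−y_i)² + z² = d_i² (stations at z=0).
Subtracting the RCM sphere from BRK and CMB: z² cancels, leaving linear equations in x and y:
37.8 x − 101.4 y = -3949.89
24.0 x + 122.8 y = 9096.55
Solving: x ≈ 61.812, y ≈ 61.996 km (keep extra digits for the depth step; rounded: 61.8, 62.0).
Then from the RCM sphere: z² = 70.31² − (x − 55.7)² − (y − 7.1)² with x = 61.812, y = 61.996, so z ≈ 43.504 ≈ 43.5 km.
Check against YBH (with the unrounded solution): distance 275.71 ≈ 275.71 km. ✓

z ≈ 43.5 km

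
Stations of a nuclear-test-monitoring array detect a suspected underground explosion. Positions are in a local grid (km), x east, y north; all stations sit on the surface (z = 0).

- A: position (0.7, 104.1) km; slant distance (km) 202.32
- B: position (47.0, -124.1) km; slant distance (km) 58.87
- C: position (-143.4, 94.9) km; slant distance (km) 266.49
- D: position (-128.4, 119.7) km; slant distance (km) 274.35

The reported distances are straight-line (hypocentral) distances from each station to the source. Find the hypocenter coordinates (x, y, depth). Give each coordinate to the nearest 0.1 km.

Each station gives a sphere (x−x_i)² + (y−y_i)² + z² = d_i² (stations at z=0).
Subtracting the A sphere from B and C: z² cancels, leaving linear equations in x and y:
92.6 x − 456.4 y = 44240.22
-288.2 x − 18.4 y = -11351.27
Solving: x ≈ 44.993, y ≈ -87.804 km (keep extra digits for the depth step; rounded: 45.0, -87.8).
Then from the A sphere: z² = 202.32² − (x − 0.7)² − (y − 104.1)² with x = 44.993, y = -87.804, so z ≈ 46.307 ≈ 46.3 km.

x ≈ 45.0 km, y ≈ -87.8 km, depth ≈ 46.3 km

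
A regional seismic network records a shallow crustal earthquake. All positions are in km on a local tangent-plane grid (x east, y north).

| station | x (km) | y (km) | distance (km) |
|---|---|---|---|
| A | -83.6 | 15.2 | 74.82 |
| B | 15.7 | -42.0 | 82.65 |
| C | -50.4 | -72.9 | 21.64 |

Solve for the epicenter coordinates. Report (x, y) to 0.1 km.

(-65.5, -57.4)

Circle about each station: (x + 83.6)² + (y − 15.2)² = 74.82²; (x − 15.7)² + (y + 42.0)² = 82.65²; (x + 50.4)² + (y + 72.9)² = 21.64².
Subtracting pairs of circle equations eliminates x²+y² and gives linear equations (the radical axes):
198.6 x − 114.4 y = -6442.50
66.4 x − 176.2 y = 5764.31
Solving the 2×2 system: x ≈ -65.5, y ≈ -57.4 km.
Check against A (with the unrounded x, y): √((x + 83.6)²+(y − 15.2)²) = 74.82 ≈ 74.82 km. ✓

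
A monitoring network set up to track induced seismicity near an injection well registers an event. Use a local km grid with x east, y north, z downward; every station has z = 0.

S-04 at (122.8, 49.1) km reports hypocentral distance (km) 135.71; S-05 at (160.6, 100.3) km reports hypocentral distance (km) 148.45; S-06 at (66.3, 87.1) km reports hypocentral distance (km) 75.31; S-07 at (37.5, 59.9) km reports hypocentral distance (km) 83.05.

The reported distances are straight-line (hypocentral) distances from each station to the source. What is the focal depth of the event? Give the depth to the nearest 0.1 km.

Each station gives a sphere (x−x_i)² + (y−y_i)² + z² = d_i² (stations at z=0).
Subtracting the S-04 sphere from S-05 and S-06: z² cancels, leaving linear equations in x and y:
75.6 x + 102.4 y = 14741.60
-113.0 x + 76.0 y = 7237.06
Solving: x ≈ 21.903, y ≈ 127.791 km (keep extra digits for the depth step; rounded: 21.9, 127.8).
Then from the S-04 sphere: z² = 135.71² − (x − 122.8)² − (y − 49.1)² with x = 21.903, y = 127.791, so z ≈ 45.219 ≈ 45.2 km.
Check against S-07 (with the unrounded solution): distance 83.05 ≈ 83.05 km. ✓

45.2 km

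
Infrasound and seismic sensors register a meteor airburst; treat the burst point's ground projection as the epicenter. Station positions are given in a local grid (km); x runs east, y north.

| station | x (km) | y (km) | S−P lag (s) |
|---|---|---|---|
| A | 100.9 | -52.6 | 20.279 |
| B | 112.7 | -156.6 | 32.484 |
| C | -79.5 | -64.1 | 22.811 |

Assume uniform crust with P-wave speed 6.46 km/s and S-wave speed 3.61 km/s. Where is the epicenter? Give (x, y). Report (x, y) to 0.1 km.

Distance from S−P lag: d = Δt · v_P v_S / (v_P − v_S) = Δt · (6.46·3.61)/(6.46−3.61) ≈ 8.1827·Δt.
So d_A = 165.94, d_B = 265.81, d_C = 186.65 km.
Circle about each station: (x − 100.9)² + (y + 52.6)² = 165.94²; (x − 112.7)² + (y + 156.6)² = 265.81²; (x + 79.5)² + (y + 64.1)² = 186.65².
Subtracting pairs of circle equations eliminates x²+y² and gives linear equations (the radical axes):
23.6 x − 208.0 y = -18841.59
-360.8 x − 23.0 y = -9820.65
Solving the 2×2 system: x ≈ 21.3, y ≈ 93.0 km.

(21.3, 93.0)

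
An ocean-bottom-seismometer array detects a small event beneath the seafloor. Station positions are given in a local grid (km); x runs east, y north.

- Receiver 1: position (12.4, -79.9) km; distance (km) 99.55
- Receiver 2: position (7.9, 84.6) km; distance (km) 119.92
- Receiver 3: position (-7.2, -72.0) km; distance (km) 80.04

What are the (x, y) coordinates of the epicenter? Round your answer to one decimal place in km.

(-61.5, -13.2)

Circle about each station: (x − 12.4)² + (y + 79.9)² = 99.55²; (x − 7.9)² + (y − 84.6)² = 119.92²; (x + 7.2)² + (y + 72.0)² = 80.04².
Subtracting pairs of circle equations eliminates x²+y² and gives linear equations (the radical axes):
-9.0 x + 329.0 y = -3788.80
-39.2 x + 15.8 y = 2201.87
Solving the 2×2 system: x ≈ -61.5, y ≈ -13.2 km.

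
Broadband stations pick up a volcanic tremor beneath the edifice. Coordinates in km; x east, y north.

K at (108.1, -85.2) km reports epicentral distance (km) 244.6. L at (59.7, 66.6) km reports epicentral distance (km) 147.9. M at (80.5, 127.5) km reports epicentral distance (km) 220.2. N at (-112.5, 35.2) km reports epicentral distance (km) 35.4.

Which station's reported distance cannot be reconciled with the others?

M

Solve using three stations at a time. Using K, L, N (subtract circle equations pairwise → linear system) gives (x, y) ≈ (-88.1, 60.9).
Distances from that point to each station vs reported:
  K: calculated 244.6 vs reported 244.6 → residual 0.0 km
  L: calculated 147.9 vs reported 147.9 → residual 0.0 km
  M: calculated 181.3 vs reported 220.2 → residual 38.9 km
  N: calculated 35.4 vs reported 35.4 → residual 0.0 km
K, L, N are mutually consistent (residuals ≈ 0); M is off by 38.9 km.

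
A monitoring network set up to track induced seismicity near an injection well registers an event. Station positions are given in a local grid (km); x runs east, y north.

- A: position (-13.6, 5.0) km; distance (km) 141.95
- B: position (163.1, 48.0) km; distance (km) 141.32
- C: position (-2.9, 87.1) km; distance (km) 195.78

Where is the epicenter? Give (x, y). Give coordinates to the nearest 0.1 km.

(100.9, -78.9)

Circle about each station: (x + 13.6)² + (y − 5.0)² = 141.95²; (x − 163.1)² + (y − 48.0)² = 141.32²; (x + 2.9)² + (y − 87.1)² = 195.78².
Subtracting the A equation from the B and C equations removes the quadratic terms:
353.4 x + 86.0 y = 28874.11
21.4 x + 164.2 y = -10795.15
Solving the 2×2 system: x ≈ 100.9, y ≈ -78.9 km.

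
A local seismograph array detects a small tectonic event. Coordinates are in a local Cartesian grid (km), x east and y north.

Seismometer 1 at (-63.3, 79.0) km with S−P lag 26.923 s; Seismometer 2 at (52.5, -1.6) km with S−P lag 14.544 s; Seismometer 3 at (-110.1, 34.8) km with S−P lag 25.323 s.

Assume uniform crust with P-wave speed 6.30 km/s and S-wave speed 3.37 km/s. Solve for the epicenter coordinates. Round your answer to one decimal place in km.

Distance from S−P lag: d = Δt · v_P v_S / (v_P − v_S) = Δt · (6.30·3.37)/(6.30−3.37) ≈ 7.2461·Δt.
So d_Seismometer 1 = 195.09, d_Seismometer 2 = 105.39, d_Seismometer 3 = 183.49 km.
Circle about each station: (x + 63.3)² + (y − 79.0)² = 195.09²; (x − 52.5)² + (y + 1.6)² = 105.39²; (x + 110.1)² + (y − 34.8)² = 183.49².
Subtracting pairs of circle equations eliminates x²+y² and gives linear equations (the radical axes):
231.6 x − 161.2 y = 19463.98
-93.6 x − 88.4 y = 7476.69
Solving the 2×2 system: x ≈ 14.5, y ≈ -99.9 km.

x ≈ 14.5 km, y ≈ -99.9 km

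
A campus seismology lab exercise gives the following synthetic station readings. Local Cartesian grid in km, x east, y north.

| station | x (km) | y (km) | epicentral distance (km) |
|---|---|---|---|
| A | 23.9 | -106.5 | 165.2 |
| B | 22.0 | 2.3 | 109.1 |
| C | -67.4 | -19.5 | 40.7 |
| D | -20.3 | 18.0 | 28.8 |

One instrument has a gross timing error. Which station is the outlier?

D

Solve using three stations at a time. Using A, B, C (subtract circle equations pairwise → linear system) gives (x, y) ≈ (-86.2, 16.7).
Distances from that point to each station vs reported:
  A: calculated 165.2 vs reported 165.2 → residual 0.0 km
  B: calculated 109.1 vs reported 109.1 → residual 0.0 km
  C: calculated 40.8 vs reported 40.7 → residual 0.1 km
  D: calculated 65.9 vs reported 28.8 → residual 37.1 km
A, B, C are mutually consistent (residuals ≈ 0); D is off by 37.1 km.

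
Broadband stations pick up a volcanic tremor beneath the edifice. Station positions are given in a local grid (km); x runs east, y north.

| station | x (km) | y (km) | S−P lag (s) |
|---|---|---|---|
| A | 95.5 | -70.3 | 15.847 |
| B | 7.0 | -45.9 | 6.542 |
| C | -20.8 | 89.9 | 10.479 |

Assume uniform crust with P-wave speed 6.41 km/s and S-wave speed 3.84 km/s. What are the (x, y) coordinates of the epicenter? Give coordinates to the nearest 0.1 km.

x ≈ -42.9 km, y ≈ -8.0 km

Distance from S−P lag: d = Δt · v_P v_S / (v_P − v_S) = Δt · (6.41·3.84)/(6.41−3.84) ≈ 9.5776·Δt.
So d_A = 151.78, d_B = 62.66, d_C = 100.36 km.
Circle about each station: (x − 95.5)² + (y + 70.3)² = 151.78²; (x − 7.0)² + (y + 45.9)² = 62.66²; (x + 20.8)² + (y − 89.9)² = 100.36².
Subtracting the A equation from the B and C equations removes the quadratic terms:
-177.0 x + 48.8 y = 7204.36
-232.6 x + 320.4 y = 7417.35
Solving the 2×2 system: x ≈ -42.9, y ≈ -8.0 km.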